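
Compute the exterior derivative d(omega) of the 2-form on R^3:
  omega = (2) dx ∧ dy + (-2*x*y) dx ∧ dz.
d(omega) = (2*x) dx ∧ dy ∧ dz

For a 2-form omega = sum_{i<j} g_{ij} dx_i ∧ dx_j, the exterior derivative is
  d(omega) = sum_{i<j} d(g_{ij}) ∧ dx_i ∧ dx_j = sum_{i<j, k} (∂g_{ij}/∂x_k) dx_k ∧ dx_i ∧ dx_j.
Expand each term, using dx_k ∧ dx_i ∧ dx_j = sgn(permutation) dx_{(a)} ∧ dx_{(b)} ∧ dx_{(c)} with (a < b < c) sorted:
  d(-2*x*y) includes (∂/∂y)(-2*x*y) dy = (-2*x) dy, which multiplied by dx ∧ dz gives (2*x) dx ∧ dy ∧ dz
Collecting like 3-forms: d(omega) = (2*x) dx ∧ dy ∧ dz.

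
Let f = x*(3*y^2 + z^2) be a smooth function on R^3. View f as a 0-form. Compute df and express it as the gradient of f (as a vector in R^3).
df = (3*y^2 + z^2) dx + (6*x*y) dy + (2*x*z) dz; grad f = (3*y^2 + z^2, 6*x*y, 2*x*z)

For a 0-form f, d f = (∂f/∂x) dx + (∂f/∂y) dy + (∂f/∂z) dz. The components of the vector representation are exactly the entries of grad f in Cartesian coordinates:
  ∂f/∂x = 3*y^2 + z^2
  ∂f/∂y = 6*x*y
  ∂f/∂z = 2*x*z.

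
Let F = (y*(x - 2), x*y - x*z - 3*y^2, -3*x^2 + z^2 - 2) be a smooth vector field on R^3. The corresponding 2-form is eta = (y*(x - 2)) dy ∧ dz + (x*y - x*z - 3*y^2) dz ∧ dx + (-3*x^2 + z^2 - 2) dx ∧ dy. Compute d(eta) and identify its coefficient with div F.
d(eta) = (x - 5*y + 2*z) dx ∧ dy ∧ dz; div F = x - 5*y + 2*z

For a 2-form in R^3 of the form above, applying d gives a 3-form with coefficient ∂P/∂x + ∂Q/∂y + ∂R/∂z:
  ∂P/∂x = y
  ∂Q/∂y = x - 6*y
  ∂R/∂z = 2*z
Sum = x - 5*y + 2*z, which is exactly div F.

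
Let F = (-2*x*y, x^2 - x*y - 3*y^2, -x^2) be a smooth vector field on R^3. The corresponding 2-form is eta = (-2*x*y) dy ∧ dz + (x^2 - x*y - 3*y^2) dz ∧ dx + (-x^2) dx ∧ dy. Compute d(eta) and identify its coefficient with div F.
d(eta) = (-x - 8*y) dx ∧ dy ∧ dz; div F = -x - 8*y

For a 2-form in R^3 of the form above, applying d gives a 3-form with coefficient ∂P/∂x + ∂Q/∂y + ∂R/∂z:
  ∂P/∂x = -2*y
  ∂Q/∂y = -x - 6*y
  ∂R/∂z = 0
Sum = -x - 8*y, which is exactly div F.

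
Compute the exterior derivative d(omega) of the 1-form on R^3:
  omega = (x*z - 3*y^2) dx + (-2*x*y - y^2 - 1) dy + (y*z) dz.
d(omega) = (4*y) dx ∧ dy + (-x) dx ∧ dz + (z) dy ∧ dz

For a 1-form omega = sum_i f_i dx_i, the exterior derivative is
  d(omega) = sum_{i < j} (∂f_j/∂x_i - ∂f_i/∂x_j) dx_i ∧ dx_j.
  coefficient of dx ∧ dy: ∂f_2/∂x - ∂f_1/∂y = ∂(-2*x*y - y^2 - 1)/∂x - ∂(x*z - 3*y^2)/∂y = 4*y
  coefficient of dx ∧ dz: ∂f_3/∂x - ∂f_1/∂z = ∂(y*z)/∂x - ∂(x*z - 3*y^2)/∂z = -x
  coefficient of dy ∧ dz: ∂f_3/∂y - ∂f_2/∂z = ∂(y*z)/∂y - ∂(-2*x*y - y^2 - 1)/∂z = z
Assembling: d(omega) = (4*y) dx ∧ dy + (-x) dx ∧ dz + (z) dy ∧ dz.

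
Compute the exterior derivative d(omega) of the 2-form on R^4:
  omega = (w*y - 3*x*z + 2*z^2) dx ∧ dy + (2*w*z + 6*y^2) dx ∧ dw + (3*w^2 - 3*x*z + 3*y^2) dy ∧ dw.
d(omega) = (-3*x + 4*z) dx ∧ dy ∧ dz + (-11*y - 3*z) dx ∧ dy ∧ dw + (-2*w) dx ∧ dz ∧ dw + (3*x) dy ∧ dz ∧ dw

For a 2-form omega = sum_{i<j} g_{ij} dx_i ∧ dx_j, the exterior derivative is
  d(omega) = sum_{i<j} d(g_{ij}) ∧ dx_i ∧ dx_j = sum_{i<j, k} (∂g_{ij}/∂x_k) dx_k ∧ dx_i ∧ dx_j.
Expand each term, using dx_k ∧ dx_i ∧ dx_j = sgn(permutation) dx_{(a)} ∧ dx_{(b)} ∧ dx_{(c)} with (a < b < c) sorted:
  d(w*y - 3*x*z + 2*z^2) includes (∂/∂z)(w*y - 3*x*z + 2*z^2) dz = (-3*x + 4*z) dz, which multiplied by dx ∧ dy gives (-3*x + 4*z) dx ∧ dy ∧ dz
  d(w*y - 3*x*z + 2*z^2) includes (∂/∂w)(w*y - 3*x*z + 2*z^2) dw = (y) dw, which multiplied by dx ∧ dy gives (y) dx ∧ dy ∧ dw
  d(2*w*z + 6*y^2) includes (∂/∂y)(2*w*z + 6*y^2) dy = (12*y) dy, which multiplied by dx ∧ dw gives (-12*y) dx ∧ dy ∧ dw
  d(2*w*z + 6*y^2) includes (∂/∂z)(2*w*z + 6*y^2) dz = (2*w) dz, which multiplied by dx ∧ dw gives (-2*w) dx ∧ dz ∧ dw
  d(3*w^2 - 3*x*z + 3*y^2) includes (∂/∂x)(3*w^2 - 3*x*z + 3*y^2) dx = (-3*z) dx, which multiplied by dy ∧ dw gives (-3*z) dx ∧ dy ∧ dw
  d(3*w^2 - 3*x*z + 3*y^2) includes (∂/∂z)(3*w^2 - 3*x*z + 3*y^2) dz = (-3*x) dz, which multiplied by dy ∧ dw gives (3*x) dy ∧ dz ∧ dw
Collecting like 3-forms: d(omega) = (-3*x + 4*z) dx ∧ dy ∧ dz + (-11*y - 3*z) dx ∧ dy ∧ dw + (-2*w) dx ∧ dz ∧ dw + (3*x) dy ∧ dz ∧ dw.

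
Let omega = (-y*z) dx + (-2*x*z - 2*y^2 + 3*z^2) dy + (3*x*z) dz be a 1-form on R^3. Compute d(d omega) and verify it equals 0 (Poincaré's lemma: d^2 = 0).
d(d omega) = 0

Step 1: d omega = sum_{i<j} (∂f_j/∂x_i - ∂f_i/∂x_j) dx_i ∧ dx_j:
  coeff of dx ∧ dy: -z
  coeff of dx ∧ dz: y + 3*z
  coeff of dy ∧ dz: 2*x - 6*z
Step 2: Apply d again to each 2-form coefficient. The only possible 3-form in R^3 is dx ∧ dy ∧ dz, with coefficient
  ∂(coeff of dy∧dz)/∂x - ∂(coeff of dx∧dz)/∂y + ∂(coeff of dx∧dy)/∂z
  = ∂/∂x (2*x - 6*z) - ∂/∂y (y + 3*z) + ∂/∂z (-z).
Each of these terms simplifies to sums of mixed partials that cancel in pairs. The result is 0 (by equality of mixed partials for smooth functions — Schwarz / Clairaut).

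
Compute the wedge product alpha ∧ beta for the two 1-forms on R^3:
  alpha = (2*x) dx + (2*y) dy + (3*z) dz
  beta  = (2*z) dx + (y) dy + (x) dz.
alpha ∧ beta = (2*y*(x - 2*z)) dx ∧ dy + (2*x^2 - 6*z^2) dx ∧ dz + (y*(2*x - 3*z)) dy ∧ dz

Distribute the wedge, using dx_i ∧ dx_j = -dx_j ∧ dx_i and dx_i ∧ dx_i = 0. For each pair (i, j) with i < j, the coefficient of dx_i ∧ dx_j in alpha ∧ beta is (alpha_i * beta_j - alpha_j * beta_i). Collecting: alpha ∧ beta = (2*y*(x - 2*z)) dx ∧ dy + (2*x^2 - 6*z^2) dx ∧ dz + (y*(2*x - 3*z)) dy ∧ dz.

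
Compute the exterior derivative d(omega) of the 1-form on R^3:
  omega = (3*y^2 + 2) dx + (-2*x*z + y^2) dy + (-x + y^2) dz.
d(omega) = (-6*y - 2*z) dx ∧ dy + (-1) dx ∧ dz + (2*x + 2*y) dy ∧ dz

For a 1-form omega = sum_i f_i dx_i, the exterior derivative is
  d(omega) = sum_{i < j} (∂f_j/∂x_i - ∂f_i/∂x_j) dx_i ∧ dx_j.
  coefficient of dx ∧ dy: ∂f_2/∂x - ∂f_1/∂y = ∂(-2*x*z + y^2)/∂x - ∂(3*y^2 + 2)/∂y = -6*y - 2*z
  coefficient of dx ∧ dz: ∂f_3/∂x - ∂f_1/∂z = ∂(-x + y^2)/∂x - ∂(3*y^2 + 2)/∂z = -1
  coefficient of dy ∧ dz: ∂f_3/∂y - ∂f_2/∂z = ∂(-x + y^2)/∂y - ∂(-2*x*z + y^2)/∂z = 2*x + 2*y
Assembling: d(omega) = (-6*y - 2*z) dx ∧ dy + (-1) dx ∧ dz + (2*x + 2*y) dy ∧ dz.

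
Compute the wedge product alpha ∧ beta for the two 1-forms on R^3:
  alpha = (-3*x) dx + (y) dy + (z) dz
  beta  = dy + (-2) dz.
alpha ∧ beta = (-3*x) dx ∧ dy + (6*x) dx ∧ dz + (-2*y - z) dy ∧ dz

Distribute the wedge, using dx_i ∧ dx_j = -dx_j ∧ dx_i and dx_i ∧ dx_i = 0. For each pair (i, j) with i < j, the coefficient of dx_i ∧ dx_j in alpha ∧ beta is (alpha_i * beta_j - alpha_j * beta_i). Collecting: alpha ∧ beta = (-3*x) dx ∧ dy + (6*x) dx ∧ dz + (-2*y - z) dy ∧ dz.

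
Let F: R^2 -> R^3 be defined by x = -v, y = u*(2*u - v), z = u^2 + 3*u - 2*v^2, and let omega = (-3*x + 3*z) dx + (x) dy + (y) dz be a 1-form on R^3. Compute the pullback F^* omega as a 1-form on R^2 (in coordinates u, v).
F^* omega = (4*u^3 - 2*u^2*v + 6*u^2 - 7*u*v + v^2) du + (-8*u^2*v - 3*u^2 + 4*u*v^2 + u*v - 9*u + 6*v^2 - 3*v) dv

Using F^*(f dg) = (f ∘ F) d(g ∘ F), substitute each coordinate x_i by F_i(u, v) in f_i, and replace dx_i by d F_i = (∂F_i/∂u) du + (∂F_i/∂v) dv.
  For the x component: f_1(F) = 3*u^2 + 9*u - 6*v^2 + 3*v; d F_1 = (0) du + (-1) dv
  For the y component: f_2(F) = -v; d F_2 = (4*u - v) du + (-u) dv
  For the z component: f_3(F) = u*(2*u - v); d F_3 = (2*u + 3) du + (-4*v) dv
Combining and collecting du, dv coefficients:
  coeff of du: 4*u^3 - 2*u^2*v + 6*u^2 - 7*u*v + v^2
  coeff of dv: -8*u^2*v - 3*u^2 + 4*u*v^2 + u*v - 9*u + 6*v^2 - 3*v
F^* omega = (4*u^3 - 2*u^2*v + 6*u^2 - 7*u*v + v^2) du + (-8*u^2*v - 3*u^2 + 4*u*v^2 + u*v - 9*u + 6*v^2 - 3*v) dv.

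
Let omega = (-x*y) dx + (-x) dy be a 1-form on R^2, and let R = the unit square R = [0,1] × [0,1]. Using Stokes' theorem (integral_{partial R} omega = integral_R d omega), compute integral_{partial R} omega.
integral_(partial R) omega = -1/2

Stokes: integral_partial_R omega = integral_R d omega with d omega = (∂Q/∂x - ∂P/∂y) dx ∧ dy.
  ∂Q/∂x = -1
  ∂P/∂y = -x
  integrand = ∂Q/∂x - ∂P/∂y = x - 1.
Integrating over R: integral_0^1 integral_0^1 (x - 1) dx dy = -1/2.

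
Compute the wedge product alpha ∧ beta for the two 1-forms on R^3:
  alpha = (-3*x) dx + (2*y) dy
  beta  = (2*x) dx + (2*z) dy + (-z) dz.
alpha ∧ beta = (-2*x*(2*y + 3*z)) dx ∧ dy + (3*x*z) dx ∧ dz + (-2*y*z) dy ∧ dz

Distribute the wedge, using dx_i ∧ dx_j = -dx_j ∧ dx_i and dx_i ∧ dx_i = 0. For each pair (i, j) with i < j, the coefficient of dx_i ∧ dx_j in alpha ∧ beta is (alpha_i * beta_j - alpha_j * beta_i). Collecting: alpha ∧ beta = (-2*x*(2*y + 3*z)) dx ∧ dy + (3*x*z) dx ∧ dz + (-2*y*z) dy ∧ dz.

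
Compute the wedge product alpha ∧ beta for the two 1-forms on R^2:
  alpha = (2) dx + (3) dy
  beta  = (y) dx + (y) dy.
alpha ∧ beta = (-y) dx ∧ dy

Distribute the wedge, using dx_i ∧ dx_j = -dx_j ∧ dx_i and dx_i ∧ dx_i = 0. For each pair (i, j) with i < j, the coefficient of dx_i ∧ dx_j in alpha ∧ beta is (alpha_i * beta_j - alpha_j * beta_i). Collecting: alpha ∧ beta = (-y) dx ∧ dy.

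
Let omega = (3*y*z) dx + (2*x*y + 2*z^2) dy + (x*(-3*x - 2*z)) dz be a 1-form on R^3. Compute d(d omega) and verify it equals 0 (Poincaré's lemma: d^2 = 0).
d(d omega) = 0

Step 1: d omega = sum_{i<j} (∂f_j/∂x_i - ∂f_i/∂x_j) dx_i ∧ dx_j:
  coeff of dx ∧ dy: 2*y - 3*z
  coeff of dx ∧ dz: -6*x - 3*y - 2*z
  coeff of dy ∧ dz: -4*z
Step 2: Apply d again to each 2-form coefficient. The only possible 3-form in R^3 is dx ∧ dy ∧ dz, with coefficient
  ∂(coeff of dy∧dz)/∂x - ∂(coeff of dx∧dz)/∂y + ∂(coeff of dx∧dy)/∂z
  = ∂/∂x (-4*z) - ∂/∂y (-6*x - 3*y - 2*z) + ∂/∂z (2*y - 3*z).
Each of these terms simplifies to sums of mixed partials that cancel in pairs. The result is 0 (by equality of mixed partials for smooth functions — Schwarz / Clairaut).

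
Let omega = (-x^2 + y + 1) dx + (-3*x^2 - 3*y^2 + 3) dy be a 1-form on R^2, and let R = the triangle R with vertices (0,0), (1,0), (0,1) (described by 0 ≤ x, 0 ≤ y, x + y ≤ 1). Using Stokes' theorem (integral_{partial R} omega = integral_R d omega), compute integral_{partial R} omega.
integral_(partial R) omega = -3/2

Stokes: integral_partial_R omega = integral_R d omega with d omega = (∂Q/∂x - ∂P/∂y) dx ∧ dy.
  ∂Q/∂x = -6*x
  ∂P/∂y = 1
  integrand = ∂Q/∂x - ∂P/∂y = -6*x - 1.
Integrating over R: integral_0^1 integral_0^{1-x} (-6*x - 1) dy dx = -3/2.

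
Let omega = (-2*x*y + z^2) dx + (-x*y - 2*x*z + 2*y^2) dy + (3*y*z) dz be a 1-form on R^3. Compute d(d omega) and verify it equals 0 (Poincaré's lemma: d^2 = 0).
d(d omega) = 0

Step 1: d omega = sum_{i<j} (∂f_j/∂x_i - ∂f_i/∂x_j) dx_i ∧ dx_j:
  coeff of dx ∧ dy: 2*x - y - 2*z
  coeff of dx ∧ dz: -2*z
  coeff of dy ∧ dz: 2*x + 3*z
Step 2: Apply d again to each 2-form coefficient. The only possible 3-form in R^3 is dx ∧ dy ∧ dz, with coefficient
  ∂(coeff of dy∧dz)/∂x - ∂(coeff of dx∧dz)/∂y + ∂(coeff of dx∧dy)/∂z
  = ∂/∂x (2*x + 3*z) - ∂/∂y (-2*z) + ∂/∂z (2*x - y - 2*z).
Each of these terms simplifies to sums of mixed partials that cancel in pairs. The result is 0 (by equality of mixed partials for smooth functions — Schwarz / Clairaut).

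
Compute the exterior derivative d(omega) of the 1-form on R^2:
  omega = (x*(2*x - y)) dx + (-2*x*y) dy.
d(omega) = (x - 2*y) dx ∧ dy

For a 1-form omega = sum_i f_i dx_i, the exterior derivative is
  d(omega) = sum_{i < j} (∂f_j/∂x_i - ∂f_i/∂x_j) dx_i ∧ dx_j.
  coefficient of dx ∧ dy: ∂f_2/∂x - ∂f_1/∂y = ∂(-2*x*y)/∂x - ∂(x*(2*x - y))/∂y = x - 2*y
Assembling: d(omega) = (x - 2*y) dx ∧ dy.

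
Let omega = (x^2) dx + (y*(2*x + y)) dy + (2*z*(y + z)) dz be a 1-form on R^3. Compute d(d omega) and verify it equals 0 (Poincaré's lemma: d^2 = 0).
d(d omega) = 0

Step 1: d omega = sum_{i<j} (∂f_j/∂x_i - ∂f_i/∂x_j) dx_i ∧ dx_j:
  coeff of dx ∧ dy: 2*y
  coeff of dx ∧ dz: 0
  coeff of dy ∧ dz: 2*z
Step 2: Apply d again to each 2-form coefficient. The only possible 3-form in R^3 is dx ∧ dy ∧ dz, with coefficient
  ∂(coeff of dy∧dz)/∂x - ∂(coeff of dx∧dz)/∂y + ∂(coeff of dx∧dy)/∂z
  = ∂/∂x (2*z) - ∂/∂y (0) + ∂/∂z (2*y).
Each of these terms simplifies to sums of mixed partials that cancel in pairs. The result is 0 (by equality of mixed partials for smooth functions — Schwarz / Clairaut).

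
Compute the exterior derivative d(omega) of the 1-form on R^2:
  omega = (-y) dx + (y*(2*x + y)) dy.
d(omega) = (2*y + 1) dx ∧ dy

For a 1-form omega = sum_i f_i dx_i, the exterior derivative is
  d(omega) = sum_{i < j} (∂f_j/∂x_i - ∂f_i/∂x_j) dx_i ∧ dx_j.
  coefficient of dx ∧ dy: ∂f_2/∂x - ∂f_1/∂y = ∂(y*(2*x + y))/∂x - ∂(-y)/∂y = 2*y + 1
Assembling: d(omega) = (2*y + 1) dx ∧ dy.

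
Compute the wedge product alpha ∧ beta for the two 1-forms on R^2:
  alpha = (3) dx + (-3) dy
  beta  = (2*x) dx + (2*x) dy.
alpha ∧ beta = (12*x) dx ∧ dy

Distribute the wedge, using dx_i ∧ dx_j = -dx_j ∧ dx_i and dx_i ∧ dx_i = 0. For each pair (i, j) with i < j, the coefficient of dx_i ∧ dx_j in alpha ∧ beta is (alpha_i * beta_j - alpha_j * beta_i). Collecting: alpha ∧ beta = (12*x) dx ∧ dy.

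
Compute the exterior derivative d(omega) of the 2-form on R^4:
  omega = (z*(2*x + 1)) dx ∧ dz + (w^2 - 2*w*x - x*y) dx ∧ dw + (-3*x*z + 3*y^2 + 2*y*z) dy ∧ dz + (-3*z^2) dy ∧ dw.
d(omega) = (x) dx ∧ dy ∧ dw + (-3*z) dx ∧ dy ∧ dz + (6*z) dy ∧ dz ∧ dw

For a 2-form omega = sum_{i<j} g_{ij} dx_i ∧ dx_j, the exterior derivative is
  d(omega) = sum_{i<j} d(g_{ij}) ∧ dx_i ∧ dx_j = sum_{i<j, k} (∂g_{ij}/∂x_k) dx_k ∧ dx_i ∧ dx_j.
Expand each term, using dx_k ∧ dx_i ∧ dx_j = sgn(permutation) dx_{(a)} ∧ dx_{(b)} ∧ dx_{(c)} with (a < b < c) sorted:
  d(w^2 - 2*w*x - x*y) includes (∂/∂y)(w^2 - 2*w*x - x*y) dy = (-x) dy, which multiplied by dx ∧ dw gives (x) dx ∧ dy ∧ dw
  d(-3*x*z + 3*y^2 + 2*y*z) includes (∂/∂x)(-3*x*z + 3*y^2 + 2*y*z) dx = (-3*z) dx, which multiplied by dy ∧ dz gives (-3*z) dx ∧ dy ∧ dz
  d(-3*z^2) includes (∂/∂z)(-3*z^2) dz = (-6*z) dz, which multiplied by dy ∧ dw gives (6*z) dy ∧ dz ∧ dw
Collecting like 3-forms: d(omega) = (x) dx ∧ dy ∧ dw + (-3*z) dx ∧ dy ∧ dz + (6*z) dy ∧ dz ∧ dw.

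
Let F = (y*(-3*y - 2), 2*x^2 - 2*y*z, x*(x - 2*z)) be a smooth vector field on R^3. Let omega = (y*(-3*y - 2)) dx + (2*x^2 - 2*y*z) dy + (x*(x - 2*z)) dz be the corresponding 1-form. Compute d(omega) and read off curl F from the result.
d(omega) = (2*y) dy ∧ dz + (-2*x + 2*z) dz ∧ dx + (4*x + 6*y + 2) dx ∧ dy; curl F = (2*y, -2*x + 2*z, 4*x + 6*y + 2)

d omega = sum_{i<j} (∂f_j/∂x_i - ∂f_i/∂x_j) dx_i ∧ dx_j. Under the identification (dy ∧ dz, dz ∧ dx, dx ∧ dy) ↔ (e_x, e_y, e_z), the coefficients are exactly the components of curl F. Compute:
  ∂R/∂y - ∂Q/∂z = (0) - (-2*y) = 2*y
  ∂P/∂z - ∂R/∂x = (0) - (2*x - 2*z) = -2*x + 2*z
  ∂Q/∂x - ∂P/∂y = (4*x) - (-6*y - 2) = 4*x + 6*y + 2.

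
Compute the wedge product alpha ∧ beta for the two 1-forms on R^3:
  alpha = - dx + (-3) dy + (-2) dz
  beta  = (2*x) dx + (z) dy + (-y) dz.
alpha ∧ beta = (6*x - z) dx ∧ dy + (4*x + y) dx ∧ dz + (3*y + 2*z) dy ∧ dz

Distribute the wedge, using dx_i ∧ dx_j = -dx_j ∧ dx_i and dx_i ∧ dx_i = 0. For each pair (i, j) with i < j, the coefficient of dx_i ∧ dx_j in alpha ∧ beta is (alpha_i * beta_j - alpha_j * beta_i). Collecting: alpha ∧ beta = (6*x - z) dx ∧ dy + (4*x + y) dx ∧ dz + (3*y + 2*z) dy ∧ dz.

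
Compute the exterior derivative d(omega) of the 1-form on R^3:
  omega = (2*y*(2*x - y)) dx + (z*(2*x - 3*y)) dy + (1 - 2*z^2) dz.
d(omega) = (-4*x + 4*y + 2*z) dx ∧ dy + (-2*x + 3*y) dy ∧ dz

For a 1-form omega = sum_i f_i dx_i, the exterior derivative is
  d(omega) = sum_{i < j} (∂f_j/∂x_i - ∂f_i/∂x_j) dx_i ∧ dx_j.
  coefficient of dx ∧ dy: ∂f_2/∂x - ∂f_1/∂y = ∂(z*(2*x - 3*y))/∂x - ∂(2*y*(2*x - y))/∂y = -4*x + 4*y + 2*z
  coefficient of dy ∧ dz: ∂f_3/∂y - ∂f_2/∂z = ∂(1 - 2*z^2)/∂y - ∂(z*(2*x - 3*y))/∂z = -2*x + 3*y
Assembling: d(omega) = (-4*x + 4*y + 2*z) dx ∧ dy + (-2*x + 3*y) dy ∧ dz.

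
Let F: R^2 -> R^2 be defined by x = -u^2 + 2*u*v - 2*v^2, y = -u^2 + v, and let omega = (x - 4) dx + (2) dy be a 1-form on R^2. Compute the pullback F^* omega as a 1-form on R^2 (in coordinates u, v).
F^* omega = (2*u^3 - 6*u^2*v + 8*u*v^2 + 4*u - 4*v^3 - 8*v) du + (-2*u^3 + 8*u^2*v - 12*u*v^2 - 8*u + 8*v^3 + 16*v + 2) dv

Using F^*(f dg) = (f ∘ F) d(g ∘ F), substitute each coordinate x_i by F_i(u, v) in f_i, and replace dx_i by d F_i = (∂F_i/∂u) du + (∂F_i/∂v) dv.
  For the x component: f_1(F) = -u^2 + 2*u*v - 2*v^2 - 4; d F_1 = (-2*u + 2*v) du + (2*u - 4*v) dv
  For the y component: f_2(F) = 2; d F_2 = (-2*u) du + (1) dv
Combining and collecting du, dv coefficients:
  coeff of du: 2*u^3 - 6*u^2*v + 8*u*v^2 + 4*u - 4*v^3 - 8*v
  coeff of dv: -2*u^3 + 8*u^2*v - 12*u*v^2 - 8*u + 8*v^3 + 16*v + 2
F^* omega = (2*u^3 - 6*u^2*v + 8*u*v^2 + 4*u - 4*v^3 - 8*v) du + (-2*u^3 + 8*u^2*v - 12*u*v^2 - 8*u + 8*v^3 + 16*v + 2) dv.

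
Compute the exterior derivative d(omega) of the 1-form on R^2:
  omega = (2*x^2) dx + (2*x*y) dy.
d(omega) = (2*y) dx ∧ dy

For a 1-form omega = sum_i f_i dx_i, the exterior derivative is
  d(omega) = sum_{i < j} (∂f_j/∂x_i - ∂f_i/∂x_j) dx_i ∧ dx_j.
  coefficient of dx ∧ dy: ∂f_2/∂x - ∂f_1/∂y = ∂(2*x*y)/∂x - ∂(2*x^2)/∂y = 2*y
Assembling: d(omega) = (2*y) dx ∧ dy.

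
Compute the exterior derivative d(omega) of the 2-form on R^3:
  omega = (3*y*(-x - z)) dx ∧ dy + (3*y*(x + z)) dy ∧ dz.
d(omega) = 0

For a 2-form omega = sum_{i<j} g_{ij} dx_i ∧ dx_j, the exterior derivative is
  d(omega) = sum_{i<j} d(g_{ij}) ∧ dx_i ∧ dx_j = sum_{i<j, k} (∂g_{ij}/∂x_k) dx_k ∧ dx_i ∧ dx_j.
Expand each term, using dx_k ∧ dx_i ∧ dx_j = sgn(permutation) dx_{(a)} ∧ dx_{(b)} ∧ dx_{(c)} with (a < b < c) sorted:
  d(3*y*(-x - z)) includes (∂/∂z)(3*y*(-x - z)) dz = (-3*y) dz, which multiplied by dx ∧ dy gives (-3*y) dx ∧ dy ∧ dz
  d(3*y*(x + z)) includes (∂/∂x)(3*y*(x + z)) dx = (3*y) dx, which multiplied by dy ∧ dz gives (3*y) dx ∧ dy ∧ dz
Collecting like 3-forms: d(omega) = 0.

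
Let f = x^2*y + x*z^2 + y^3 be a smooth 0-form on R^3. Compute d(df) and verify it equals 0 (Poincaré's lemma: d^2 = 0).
d(df) = 0

Step 1: df = sum_i (∂f/∂x_i) dx_i = (2*x*y + z^2) dx + (x^2 + 3*y^2) dy + (2*x*z) dz.
Step 2: Apply d again. Using the 1-form formula, the coefficient of dx ∧ dy in d(df) is ∂^2 f/∂x ∂y - ∂^2 f/∂y ∂x = (2*x) - (2*x) = 0 (equality of mixed partials for smooth f).
Similarly for dx ∧ dz and dy ∧ dz — all coefficients vanish. So d(df) = 0.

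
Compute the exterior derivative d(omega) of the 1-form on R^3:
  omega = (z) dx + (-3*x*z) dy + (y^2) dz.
d(omega) = (-3*z) dx ∧ dy + (-1) dx ∧ dz + (3*x + 2*y) dy ∧ dz

For a 1-form omega = sum_i f_i dx_i, the exterior derivative is
  d(omega) = sum_{i < j} (∂f_j/∂x_i - ∂f_i/∂x_j) dx_i ∧ dx_j.
  coefficient of dx ∧ dy: ∂f_2/∂x - ∂f_1/∂y = ∂(-3*x*z)/∂x - ∂(z)/∂y = -3*z
  coefficient of dx ∧ dz: ∂f_3/∂x - ∂f_1/∂z = ∂(y^2)/∂x - ∂(z)/∂z = -1
  coefficient of dy ∧ dz: ∂f_3/∂y - ∂f_2/∂z = ∂(y^2)/∂y - ∂(-3*x*z)/∂z = 3*x + 2*y
Assembling: d(omega) = (-3*z) dx ∧ dy + (-1) dx ∧ dz + (3*x + 2*y) dy ∧ dz.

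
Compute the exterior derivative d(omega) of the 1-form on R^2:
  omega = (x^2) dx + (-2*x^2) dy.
d(omega) = (-4*x) dx ∧ dy

For a 1-form omega = sum_i f_i dx_i, the exterior derivative is
  d(omega) = sum_{i < j} (∂f_j/∂x_i - ∂f_i/∂x_j) dx_i ∧ dx_j.
  coefficient of dx ∧ dy: ∂f_2/∂x - ∂f_1/∂y = ∂(-2*x^2)/∂x - ∂(x^2)/∂y = -4*x
Assembling: d(omega) = (-4*x) dx ∧ dy.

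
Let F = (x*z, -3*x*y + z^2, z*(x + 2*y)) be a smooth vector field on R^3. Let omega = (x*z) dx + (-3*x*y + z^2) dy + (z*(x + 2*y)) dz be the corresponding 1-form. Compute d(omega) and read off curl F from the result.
d(omega) = (0) dy ∧ dz + (x - z) dz ∧ dx + (-3*y) dx ∧ dy; curl F = (0, x - z, -3*y)

d omega = sum_{i<j} (∂f_j/∂x_i - ∂f_i/∂x_j) dx_i ∧ dx_j. Under the identification (dy ∧ dz, dz ∧ dx, dx ∧ dy) ↔ (e_x, e_y, e_z), the coefficients are exactly the components of curl F. Compute:
  ∂R/∂y - ∂Q/∂z = (2*z) - (2*z) = 0
  ∂P/∂z - ∂R/∂x = (x) - (z) = x - z
  ∂Q/∂x - ∂P/∂y = (-3*y) - (0) = -3*y.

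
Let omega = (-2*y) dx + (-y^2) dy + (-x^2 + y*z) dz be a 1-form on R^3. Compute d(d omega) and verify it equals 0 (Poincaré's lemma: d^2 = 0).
d(d omega) = 0

Step 1: d omega = sum_{i<j} (∂f_j/∂x_i - ∂f_i/∂x_j) dx_i ∧ dx_j:
  coeff of dx ∧ dy: 2
  coeff of dx ∧ dz: -2*x
  coeff of dy ∧ dz: z
Step 2: Apply d again to each 2-form coefficient. The only possible 3-form in R^3 is dx ∧ dy ∧ dz, with coefficient
  ∂(coeff of dy∧dz)/∂x - ∂(coeff of dx∧dz)/∂y + ∂(coeff of dx∧dy)/∂z
  = ∂/∂x (z) - ∂/∂y (-2*x) + ∂/∂z (2).
Each of these terms simplifies to sums of mixed partials that cancel in pairs. The result is 0 (by equality of mixed partials for smooth functions — Schwarz / Clairaut).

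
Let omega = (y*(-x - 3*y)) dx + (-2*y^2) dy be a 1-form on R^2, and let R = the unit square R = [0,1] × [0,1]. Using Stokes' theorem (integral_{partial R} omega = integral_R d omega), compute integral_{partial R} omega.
integral_(partial R) omega = 7/2

Stokes: integral_partial_R omega = integral_R d omega with d omega = (∂Q/∂x - ∂P/∂y) dx ∧ dy.
  ∂Q/∂x = 0
  ∂P/∂y = -x - 6*y
  integrand = ∂Q/∂x - ∂P/∂y = x + 6*y.
Integrating over R: integral_0^1 integral_0^1 (x + 6*y) dx dy = 7/2.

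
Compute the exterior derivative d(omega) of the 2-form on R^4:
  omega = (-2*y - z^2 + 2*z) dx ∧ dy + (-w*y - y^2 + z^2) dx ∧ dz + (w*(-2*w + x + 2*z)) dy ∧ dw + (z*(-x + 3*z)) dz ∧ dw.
d(omega) = (w + 2*y - 2*z + 2) dx ∧ dy ∧ dz + (-y - z) dx ∧ dz ∧ dw + (w) dx ∧ dy ∧ dw + (-2*w) dy ∧ dz ∧ dw

For a 2-form omega = sum_{i<j} g_{ij} dx_i ∧ dx_j, the exterior derivative is
  d(omega) = sum_{i<j} d(g_{ij}) ∧ dx_i ∧ dx_j = sum_{i<j, k} (∂g_{ij}/∂x_k) dx_k ∧ dx_i ∧ dx_j.
Expand each term, using dx_k ∧ dx_i ∧ dx_j = sgn(permutation) dx_{(a)} ∧ dx_{(b)} ∧ dx_{(c)} with (a < b < c) sorted:
  d(-2*y - z^2 + 2*z) includes (∂/∂z)(-2*y - z^2 + 2*z) dz = (2 - 2*z) dz, which multiplied by dx ∧ dy gives (2 - 2*z) dx ∧ dy ∧ dz
  d(-w*y - y^2 + z^2) includes (∂/∂y)(-w*y - y^2 + z^2) dy = (-w - 2*y) dy, which multiplied by dx ∧ dz gives (w + 2*y) dx ∧ dy ∧ dz
  d(-w*y - y^2 + z^2) includes (∂/∂w)(-w*y - y^2 + z^2) dw = (-y) dw, which multiplied by dx ∧ dz gives (-y) dx ∧ dz ∧ dw
  d(w*(-2*w + x + 2*z)) includes (∂/∂x)(w*(-2*w + x + 2*z)) dx = (w) dx, which multiplied by dy ∧ dw gives (w) dx ∧ dy ∧ dw
  d(w*(-2*w + x + 2*z)) includes (∂/∂z)(w*(-2*w + x + 2*z)) dz = (2*w) dz, which multiplied by dy ∧ dw gives (-2*w) dy ∧ dz ∧ dw
  d(z*(-x + 3*z)) includes (∂/∂x)(z*(-x + 3*z)) dx = (-z) dx, which multiplied by dz ∧ dw gives (-z) dx ∧ dz ∧ dw
Collecting like 3-forms: d(omega) = (w + 2*y - 2*z + 2) dx ∧ dy ∧ dz + (-y - z) dx ∧ dz ∧ dw + (w) dx ∧ dy ∧ dw + (-2*w) dy ∧ dz ∧ dw.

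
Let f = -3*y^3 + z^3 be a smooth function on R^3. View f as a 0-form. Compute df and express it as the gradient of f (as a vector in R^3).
df = (0) dx + (-9*y^2) dy + (3*z^2) dz; grad f = (0, -9*y^2, 3*z^2)

For a 0-form f, d f = (∂f/∂x) dx + (∂f/∂y) dy + (∂f/∂z) dz. The components of the vector representation are exactly the entries of grad f in Cartesian coordinates:
  ∂f/∂x = 0
  ∂f/∂y = -9*y^2
  ∂f/∂z = 3*z^2.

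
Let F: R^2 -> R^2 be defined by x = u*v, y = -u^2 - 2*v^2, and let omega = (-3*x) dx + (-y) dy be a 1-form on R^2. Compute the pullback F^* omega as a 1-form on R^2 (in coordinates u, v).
F^* omega = (u*(-2*u^2 - 7*v^2)) du + (v*(-7*u^2 - 8*v^2)) dv

Using F^*(f dg) = (f ∘ F) d(g ∘ F), substitute each coordinate x_i by F_i(u, v) in f_i, and replace dx_i by d F_i = (∂F_i/∂u) du + (∂F_i/∂v) dv.
  For the x component: f_1(F) = -3*u*v; d F_1 = (v) du + (u) dv
  For the y component: f_2(F) = u^2 + 2*v^2; d F_2 = (-2*u) du + (-4*v) dv
Combining and collecting du, dv coefficients:
  coeff of du: u*(-2*u^2 - 7*v^2)
  coeff of dv: v*(-7*u^2 - 8*v^2)
F^* omega = (u*(-2*u^2 - 7*v^2)) du + (v*(-7*u^2 - 8*v^2)) dv.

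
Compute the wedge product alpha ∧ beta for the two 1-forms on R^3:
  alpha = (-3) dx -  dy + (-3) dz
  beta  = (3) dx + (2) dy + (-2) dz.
alpha ∧ beta = (-3) dx ∧ dy + (15) dx ∧ dz + (8) dy ∧ dz

Distribute the wedge, using dx_i ∧ dx_j = -dx_j ∧ dx_i and dx_i ∧ dx_i = 0. For each pair (i, j) with i < j, the coefficient of dx_i ∧ dx_j in alpha ∧ beta is (alpha_i * beta_j - alpha_j * beta_i). Collecting: alpha ∧ beta = (-3) dx ∧ dy + (15) dx ∧ dz + (8) dy ∧ dz.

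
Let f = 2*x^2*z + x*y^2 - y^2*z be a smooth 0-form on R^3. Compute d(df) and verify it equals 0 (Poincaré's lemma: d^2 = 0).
d(df) = 0

Step 1: df = sum_i (∂f/∂x_i) dx_i = (4*x*z + y^2) dx + (2*y*(x - z)) dy + (2*x^2 - y^2) dz.
Step 2: Apply d again. Using the 1-form formula, the coefficient of dx ∧ dy in d(df) is ∂^2 f/∂x ∂y - ∂^2 f/∂y ∂x = (2*y) - (2*y) = 0 (equality of mixed partials for smooth f).
Similarly for dx ∧ dz and dy ∧ dz — all coefficients vanish. So d(df) = 0.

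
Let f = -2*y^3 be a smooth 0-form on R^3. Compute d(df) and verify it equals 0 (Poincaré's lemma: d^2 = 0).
d(df) = 0

Step 1: df = sum_i (∂f/∂x_i) dx_i = (0) dx + (-6*y^2) dy + (0) dz.
Step 2: Apply d again. Using the 1-form formula, the coefficient of dx ∧ dy in d(df) is ∂^2 f/∂x ∂y - ∂^2 f/∂y ∂x = (0) - (0) = 0 (equality of mixed partials for smooth f).
Similarly for dx ∧ dz and dy ∧ dz — all coefficients vanish. So d(df) = 0.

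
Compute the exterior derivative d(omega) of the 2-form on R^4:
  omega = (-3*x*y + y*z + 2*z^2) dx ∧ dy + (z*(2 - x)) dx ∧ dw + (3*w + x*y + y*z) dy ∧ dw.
d(omega) = (y + 4*z) dx ∧ dy ∧ dz + (x - 2) dx ∧ dz ∧ dw + (y) dx ∧ dy ∧ dw + (-y) dy ∧ dz ∧ dw

For a 2-form omega = sum_{i<j} g_{ij} dx_i ∧ dx_j, the exterior derivative is
  d(omega) = sum_{i<j} d(g_{ij}) ∧ dx_i ∧ dx_j = sum_{i<j, k} (∂g_{ij}/∂x_k) dx_k ∧ dx_i ∧ dx_j.
Expand each term, using dx_k ∧ dx_i ∧ dx_j = sgn(permutation) dx_{(a)} ∧ dx_{(b)} ∧ dx_{(c)} with (a < b < c) sorted:
  d(-3*x*y + y*z + 2*z^2) includes (∂/∂z)(-3*x*y + y*z + 2*z^2) dz = (y + 4*z) dz, which multiplied by dx ∧ dy gives (y + 4*z) dx ∧ dy ∧ dz
  d(z*(2 - x)) includes (∂/∂z)(z*(2 - x)) dz = (2 - x) dz, which multiplied by dx ∧ dw gives (x - 2) dx ∧ dz ∧ dw
  d(3*w + x*y + y*z) includes (∂/∂x)(3*w + x*y + y*z) dx = (y) dx, which multiplied by dy ∧ dw gives (y) dx ∧ dy ∧ dw
  d(3*w + x*y + y*z) includes (∂/∂z)(3*w + x*y + y*z) dz = (y) dz, which multiplied by dy ∧ dw gives (-y) dy ∧ dz ∧ dw
Collecting like 3-forms: d(omega) = (y + 4*z) dx ∧ dy ∧ dz + (x - 2) dx ∧ dz ∧ dw + (y) dx ∧ dy ∧ dw + (-y) dy ∧ dz ∧ dw.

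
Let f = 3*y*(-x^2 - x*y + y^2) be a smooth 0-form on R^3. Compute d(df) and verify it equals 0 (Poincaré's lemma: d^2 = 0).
d(df) = 0

Step 1: df = sum_i (∂f/∂x_i) dx_i = (3*y*(-2*x - y)) dx + (-3*x^2 - 6*x*y + 9*y^2) dy + (0) dz.
Step 2: Apply d again. Using the 1-form formula, the coefficient of dx ∧ dy in d(df) is ∂^2 f/∂x ∂y - ∂^2 f/∂y ∂x = (-6*x - 6*y) - (-6*x - 6*y) = 0 (equality of mixed partials for smooth f).
Similarly for dx ∧ dz and dy ∧ dz — all coefficients vanish. So d(df) = 0.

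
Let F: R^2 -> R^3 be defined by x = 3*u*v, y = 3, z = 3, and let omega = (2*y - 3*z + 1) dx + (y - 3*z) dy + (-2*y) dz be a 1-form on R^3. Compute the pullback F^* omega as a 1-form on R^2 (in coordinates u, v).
F^* omega = (-6*v) du + (-6*u) dv

Using F^*(f dg) = (f ∘ F) d(g ∘ F), substitute each coordinate x_i by F_i(u, v) in f_i, and replace dx_i by d F_i = (∂F_i/∂u) du + (∂F_i/∂v) dv.
  For the x component: f_1(F) = -2; d F_1 = (3*v) du + (3*u) dv
  For the y component: f_2(F) = -6; d F_2 = (0) du + (0) dv
  For the z component: f_3(F) = -6; d F_3 = (0) du + (0) dv
Combining and collecting du, dv coefficients:
  coeff of du: -6*v
  coeff of dv: -6*u
F^* omega = (-6*v) du + (-6*u) dv.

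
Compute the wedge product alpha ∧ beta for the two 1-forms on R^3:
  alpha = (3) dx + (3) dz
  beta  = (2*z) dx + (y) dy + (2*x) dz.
alpha ∧ beta = (3*y) dx ∧ dy + (6*x - 6*z) dx ∧ dz + (-3*y) dy ∧ dz

Distribute the wedge, using dx_i ∧ dx_j = -dx_j ∧ dx_i and dx_i ∧ dx_i = 0. For each pair (i, j) with i < j, the coefficient of dx_i ∧ dx_j in alpha ∧ beta is (alpha_i * beta_j - alpha_j * beta_i). Collecting: alpha ∧ beta = (3*y) dx ∧ dy + (6*x - 6*z) dx ∧ dz + (-3*y) dy ∧ dz.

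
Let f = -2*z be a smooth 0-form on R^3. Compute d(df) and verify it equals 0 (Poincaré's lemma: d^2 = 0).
d(df) = 0

Step 1: df = sum_i (∂f/∂x_i) dx_i = (0) dx + (0) dy + (-2) dz.
Step 2: Apply d again. Using the 1-form formula, the coefficient of dx ∧ dy in d(df) is ∂^2 f/∂x ∂y - ∂^2 f/∂y ∂x = (0) - (0) = 0 (equality of mixed partials for smooth f).
Similarly for dx ∧ dz and dy ∧ dz — all coefficients vanish. So d(df) = 0.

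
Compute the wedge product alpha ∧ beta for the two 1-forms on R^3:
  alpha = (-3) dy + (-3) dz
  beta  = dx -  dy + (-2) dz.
alpha ∧ beta = (3) dx ∧ dy + (3) dy ∧ dz + (3) dx ∧ dz

Distribute the wedge, using dx_i ∧ dx_j = -dx_j ∧ dx_i and dx_i ∧ dx_i = 0. For each pair (i, j) with i < j, the coefficient of dx_i ∧ dx_j in alpha ∧ beta is (alpha_i * beta_j - alpha_j * beta_i). Collecting: alpha ∧ beta = (3) dx ∧ dy + (3) dy ∧ dz + (3) dx ∧ dz.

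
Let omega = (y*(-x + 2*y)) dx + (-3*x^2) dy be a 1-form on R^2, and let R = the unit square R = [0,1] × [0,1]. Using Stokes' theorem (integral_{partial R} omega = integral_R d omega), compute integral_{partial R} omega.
integral_(partial R) omega = -9/2

Stokes: integral_partial_R omega = integral_R d omega with d omega = (∂Q/∂x - ∂P/∂y) dx ∧ dy.
  ∂Q/∂x = -6*x
  ∂P/∂y = -x + 4*y
  integrand = ∂Q/∂x - ∂P/∂y = -5*x - 4*y.
Integrating over R: integral_0^1 integral_0^1 (-5*x - 4*y) dx dy = -9/2.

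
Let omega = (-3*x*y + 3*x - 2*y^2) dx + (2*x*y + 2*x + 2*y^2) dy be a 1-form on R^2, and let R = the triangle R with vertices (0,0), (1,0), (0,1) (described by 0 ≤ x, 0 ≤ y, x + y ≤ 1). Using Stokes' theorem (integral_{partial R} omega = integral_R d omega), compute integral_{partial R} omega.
integral_(partial R) omega = 5/2

Stokes: integral_partial_R omega = integral_R d omega with d omega = (∂Q/∂x - ∂P/∂y) dx ∧ dy.
  ∂Q/∂x = 2*y + 2
  ∂P/∂y = -3*x - 4*y
  integrand = ∂Q/∂x - ∂P/∂y = 3*x + 6*y + 2.
Integrating over R: integral_0^1 integral_0^{1-x} (3*x + 6*y + 2) dy dx = 5/2.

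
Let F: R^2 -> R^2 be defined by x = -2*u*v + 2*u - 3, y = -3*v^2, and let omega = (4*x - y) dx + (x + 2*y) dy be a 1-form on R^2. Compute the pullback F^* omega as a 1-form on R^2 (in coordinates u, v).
F^* omega = (16*u*v^2 - 32*u*v + 16*u - 6*v^3 + 6*v^2 + 24*v - 24) du + (16*u^2*v - 16*u^2 + 6*u*v^2 - 12*u*v + 24*u + 36*v^3 + 18*v) dv

Using F^*(f dg) = (f ∘ F) d(g ∘ F), substitute each coordinate x_i by F_i(u, v) in f_i, and replace dx_i by d F_i = (∂F_i/∂u) du + (∂F_i/∂v) dv.
  For the x component: f_1(F) = -8*u*v + 8*u + 3*v^2 - 12; d F_1 = (2 - 2*v) du + (-2*u) dv
  For the y component: f_2(F) = -2*u*v + 2*u - 6*v^2 - 3; d F_2 = (0) du + (-6*v) dv
Combining and collecting du, dv coefficients:
  coeff of du: 16*u*v^2 - 32*u*v + 16*u - 6*v^3 + 6*v^2 + 24*v - 24
  coeff of dv: 16*u^2*v - 16*u^2 + 6*u*v^2 - 12*u*v + 24*u + 36*v^3 + 18*v
F^* omega = (16*u*v^2 - 32*u*v + 16*u - 6*v^3 + 6*v^2 + 24*v - 24) du + (16*u^2*v - 16*u^2 + 6*u*v^2 - 12*u*v + 24*u + 36*v^3 + 18*v) dv.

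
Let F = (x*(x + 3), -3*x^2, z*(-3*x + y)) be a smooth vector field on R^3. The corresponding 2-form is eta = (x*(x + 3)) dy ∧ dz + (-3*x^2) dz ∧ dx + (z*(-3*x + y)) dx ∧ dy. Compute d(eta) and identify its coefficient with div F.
d(eta) = (-x + y + 3) dx ∧ dy ∧ dz; div F = -x + y + 3

For a 2-form in R^3 of the form above, applying d gives a 3-form with coefficient ∂P/∂x + ∂Q/∂y + ∂R/∂z:
  ∂P/∂x = 2*x + 3
  ∂Q/∂y = 0
  ∂R/∂z = -3*x + y
Sum = -x + y + 3, which is exactly div F.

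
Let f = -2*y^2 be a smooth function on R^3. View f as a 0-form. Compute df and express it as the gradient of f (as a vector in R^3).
df = (0) dx + (-4*y) dy + (0) dz; grad f = (0, -4*y, 0)

For a 0-form f, d f = (∂f/∂x) dx + (∂f/∂y) dy + (∂f/∂z) dz. The components of the vector representation are exactly the entries of grad f in Cartesian coordinates:
  ∂f/∂x = 0
  ∂f/∂y = -4*y
  ∂f/∂z = 0.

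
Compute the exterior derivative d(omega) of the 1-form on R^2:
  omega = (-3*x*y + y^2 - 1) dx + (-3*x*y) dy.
d(omega) = (3*x - 5*y) dx ∧ dy

For a 1-form omega = sum_i f_i dx_i, the exterior derivative is
  d(omega) = sum_{i < j} (∂f_j/∂x_i - ∂f_i/∂x_j) dx_i ∧ dx_j.
  coefficient of dx ∧ dy: ∂f_2/∂x - ∂f_1/∂y = ∂(-3*x*y)/∂x - ∂(-3*x*y + y^2 - 1)/∂y = 3*x - 5*y
Assembling: d(omega) = (3*x - 5*y) dx ∧ dy.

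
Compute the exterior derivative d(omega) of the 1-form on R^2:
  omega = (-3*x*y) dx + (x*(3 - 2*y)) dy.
d(omega) = (3*x - 2*y + 3) dx ∧ dy

For a 1-form omega = sum_i f_i dx_i, the exterior derivative is
  d(omega) = sum_{i < j} (∂f_j/∂x_i - ∂f_i/∂x_j) dx_i ∧ dx_j.
  coefficient of dx ∧ dy: ∂f_2/∂x - ∂f_1/∂y = ∂(x*(3 - 2*y))/∂x - ∂(-3*x*y)/∂y = 3*x - 2*y + 3
Assembling: d(omega) = (3*x - 2*y + 3) dx ∧ dy.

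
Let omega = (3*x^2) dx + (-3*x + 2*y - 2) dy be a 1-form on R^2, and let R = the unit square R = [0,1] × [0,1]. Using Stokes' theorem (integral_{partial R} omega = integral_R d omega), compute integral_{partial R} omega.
integral_(partial R) omega = -3

Stokes: integral_partial_R omega = integral_R d omega with d omega = (∂Q/∂x - ∂P/∂y) dx ∧ dy.
  ∂Q/∂x = -3
  ∂P/∂y = 0
  integrand = ∂Q/∂x - ∂P/∂y = -3.
Integrating over R: integral_0^1 integral_0^1 (-3) dx dy = -3.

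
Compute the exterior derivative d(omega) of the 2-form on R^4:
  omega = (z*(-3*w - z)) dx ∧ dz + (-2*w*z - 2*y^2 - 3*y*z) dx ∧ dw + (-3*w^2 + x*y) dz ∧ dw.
d(omega) = (2*w + 4*y - 3*z) dx ∧ dz ∧ dw + (4*y + 3*z) dx ∧ dy ∧ dw + (x) dy ∧ dz ∧ dw

For a 2-form omega = sum_{i<j} g_{ij} dx_i ∧ dx_j, the exterior derivative is
  d(omega) = sum_{i<j} d(g_{ij}) ∧ dx_i ∧ dx_j = sum_{i<j, k} (∂g_{ij}/∂x_k) dx_k ∧ dx_i ∧ dx_j.
Expand each term, using dx_k ∧ dx_i ∧ dx_j = sgn(permutation) dx_{(a)} ∧ dx_{(b)} ∧ dx_{(c)} with (a < b < c) sorted:
  d(z*(-3*w - z)) includes (∂/∂w)(z*(-3*w - z)) dw = (-3*z) dw, which multiplied by dx ∧ dz gives (-3*z) dx ∧ dz ∧ dw
  d(-2*w*z - 2*y^2 - 3*y*z) includes (∂/∂y)(-2*w*z - 2*y^2 - 3*y*z) dy = (-4*y - 3*z) dy, which multiplied by dx ∧ dw gives (4*y + 3*z) dx ∧ dy ∧ dw
  d(-2*w*z - 2*y^2 - 3*y*z) includes (∂/∂z)(-2*w*z - 2*y^2 - 3*y*z) dz = (-2*w - 3*y) dz, which multiplied by dx ∧ dw gives (2*w + 3*y) dx ∧ dz ∧ dw
  d(-3*w^2 + x*y) includes (∂/∂x)(-3*w^2 + x*y) dx = (y) dx, which multiplied by dz ∧ dw gives (y) dx ∧ dz ∧ dw
  d(-3*w^2 + x*y) includes (∂/∂y)(-3*w^2 + x*y) dy = (x) dy, which multiplied by dz ∧ dw gives (x) dy ∧ dz ∧ dw
Collecting like 3-forms: d(omega) = (2*w + 4*y - 3*z) dx ∧ dz ∧ dw + (4*y + 3*z) dx ∧ dy ∧ dw + (x) dy ∧ dz ∧ dw.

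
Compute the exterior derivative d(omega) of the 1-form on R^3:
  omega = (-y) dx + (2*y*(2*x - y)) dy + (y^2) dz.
d(omega) = (4*y + 1) dx ∧ dy + (2*y) dy ∧ dz

For a 1-form omega = sum_i f_i dx_i, the exterior derivative is
  d(omega) = sum_{i < j} (∂f_j/∂x_i - ∂f_i/∂x_j) dx_i ∧ dx_j.
  coefficient of dx ∧ dy: ∂f_2/∂x - ∂f_1/∂y = ∂(2*y*(2*x - y))/∂x - ∂(-y)/∂y = 4*y + 1
  coefficient of dy ∧ dz: ∂f_3/∂y - ∂f_2/∂z = ∂(y^2)/∂y - ∂(2*y*(2*x - y))/∂z = 2*y
Assembling: d(omega) = (4*y + 1) dx ∧ dy + (2*y) dy ∧ dz.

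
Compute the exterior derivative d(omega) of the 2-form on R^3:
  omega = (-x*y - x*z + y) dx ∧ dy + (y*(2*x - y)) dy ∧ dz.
d(omega) = (-x + 2*y) dx ∧ dy ∧ dz

For a 2-form omega = sum_{i<j} g_{ij} dx_i ∧ dx_j, the exterior derivative is
  d(omega) = sum_{i<j} d(g_{ij}) ∧ dx_i ∧ dx_j = sum_{i<j, k} (∂g_{ij}/∂x_k) dx_k ∧ dx_i ∧ dx_j.
Expand each term, using dx_k ∧ dx_i ∧ dx_j = sgn(permutation) dx_{(a)} ∧ dx_{(b)} ∧ dx_{(c)} with (a < b < c) sorted:
  d(-x*y - x*z + y) includes (∂/∂z)(-x*y - x*z + y) dz = (-x) dz, which multiplied by dx ∧ dy gives (-x) dx ∧ dy ∧ dz
  d(y*(2*x - y)) includes (∂/∂x)(y*(2*x - y)) dx = (2*y) dx, which multiplied by dy ∧ dz gives (2*y) dx ∧ dy ∧ dz
Collecting like 3-forms: d(omega) = (-x + 2*y) dx ∧ dy ∧ dz.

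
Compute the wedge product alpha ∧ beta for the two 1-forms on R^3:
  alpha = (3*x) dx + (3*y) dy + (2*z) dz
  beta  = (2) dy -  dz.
alpha ∧ beta = (6*x) dx ∧ dy + (-3*x) dx ∧ dz + (-3*y - 4*z) dy ∧ dz

Distribute the wedge, using dx_i ∧ dx_j = -dx_j ∧ dx_i and dx_i ∧ dx_i = 0. For each pair (i, j) with i < j, the coefficient of dx_i ∧ dx_j in alpha ∧ beta is (alpha_i * beta_j - alpha_j * beta_i). Collecting: alpha ∧ beta = (6*x) dx ∧ dy + (-3*x) dx ∧ dz + (-3*y - 4*z) dy ∧ dz.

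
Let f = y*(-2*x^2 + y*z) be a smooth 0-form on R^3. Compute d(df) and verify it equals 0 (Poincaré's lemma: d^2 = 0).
d(df) = 0

Step 1: df = sum_i (∂f/∂x_i) dx_i = (-4*x*y) dx + (-2*x^2 + 2*y*z) dy + (y^2) dz.
Step 2: Apply d again. Using the 1-form formula, the coefficient of dx ∧ dy in d(df) is ∂^2 f/∂x ∂y - ∂^2 f/∂y ∂x = (-4*x) - (-4*x) = 0 (equality of mixed partials for smooth f).
Similarly for dx ∧ dz and dy ∧ dz — all coefficients vanish. So d(df) = 0.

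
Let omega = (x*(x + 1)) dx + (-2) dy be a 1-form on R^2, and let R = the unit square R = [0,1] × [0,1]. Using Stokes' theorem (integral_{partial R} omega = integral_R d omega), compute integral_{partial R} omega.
integral_(partial R) omega = 0

Stokes: integral_partial_R omega = integral_R d omega with d omega = (∂Q/∂x - ∂P/∂y) dx ∧ dy.
  ∂Q/∂x = 0
  ∂P/∂y = 0
  integrand = ∂Q/∂x - ∂P/∂y = 0.
Integrating over R: integral_0^1 integral_0^1 (0) dx dy = 0.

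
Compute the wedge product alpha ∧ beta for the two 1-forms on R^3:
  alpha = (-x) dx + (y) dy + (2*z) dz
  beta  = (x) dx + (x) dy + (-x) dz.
alpha ∧ beta = (-x*(x + y)) dx ∧ dy + (x*(x - 2*z)) dx ∧ dz + (-x*(y + 2*z)) dy ∧ dz

Distribute the wedge, using dx_i ∧ dx_j = -dx_j ∧ dx_i and dx_i ∧ dx_i = 0. For each pair (i, j) with i < j, the coefficient of dx_i ∧ dx_j in alpha ∧ beta is (alpha_i * beta_j - alpha_j * beta_i). Collecting: alpha ∧ beta = (-x*(x + y)) dx ∧ dy + (x*(x - 2*z)) dx ∧ dz + (-x*(y + 2*z)) dy ∧ dz.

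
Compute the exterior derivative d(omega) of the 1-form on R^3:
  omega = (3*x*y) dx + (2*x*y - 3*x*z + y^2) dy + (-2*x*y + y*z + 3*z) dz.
d(omega) = (-3*x + 2*y - 3*z) dx ∧ dy + (-2*y) dx ∧ dz + (x + z) dy ∧ dz

For a 1-form omega = sum_i f_i dx_i, the exterior derivative is
  d(omega) = sum_{i < j} (∂f_j/∂x_i - ∂f_i/∂x_j) dx_i ∧ dx_j.
  coefficient of dx ∧ dy: ∂f_2/∂x - ∂f_1/∂y = ∂(2*x*y - 3*x*z + y^2)/∂x - ∂(3*x*y)/∂y = -3*x + 2*y - 3*z
  coefficient of dx ∧ dz: ∂f_3/∂x - ∂f_1/∂z = ∂(-2*x*y + y*z + 3*z)/∂x - ∂(3*x*y)/∂z = -2*y
  coefficient of dy ∧ dz: ∂f_3/∂y - ∂f_2/∂z = ∂(-2*x*y + y*z + 3*z)/∂y - ∂(2*x*y - 3*x*z + y^2)/∂z = x + z
Assembling: d(omega) = (-3*x + 2*y - 3*z) dx ∧ dy + (-2*y) dx ∧ dz + (x + z) dy ∧ dz.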